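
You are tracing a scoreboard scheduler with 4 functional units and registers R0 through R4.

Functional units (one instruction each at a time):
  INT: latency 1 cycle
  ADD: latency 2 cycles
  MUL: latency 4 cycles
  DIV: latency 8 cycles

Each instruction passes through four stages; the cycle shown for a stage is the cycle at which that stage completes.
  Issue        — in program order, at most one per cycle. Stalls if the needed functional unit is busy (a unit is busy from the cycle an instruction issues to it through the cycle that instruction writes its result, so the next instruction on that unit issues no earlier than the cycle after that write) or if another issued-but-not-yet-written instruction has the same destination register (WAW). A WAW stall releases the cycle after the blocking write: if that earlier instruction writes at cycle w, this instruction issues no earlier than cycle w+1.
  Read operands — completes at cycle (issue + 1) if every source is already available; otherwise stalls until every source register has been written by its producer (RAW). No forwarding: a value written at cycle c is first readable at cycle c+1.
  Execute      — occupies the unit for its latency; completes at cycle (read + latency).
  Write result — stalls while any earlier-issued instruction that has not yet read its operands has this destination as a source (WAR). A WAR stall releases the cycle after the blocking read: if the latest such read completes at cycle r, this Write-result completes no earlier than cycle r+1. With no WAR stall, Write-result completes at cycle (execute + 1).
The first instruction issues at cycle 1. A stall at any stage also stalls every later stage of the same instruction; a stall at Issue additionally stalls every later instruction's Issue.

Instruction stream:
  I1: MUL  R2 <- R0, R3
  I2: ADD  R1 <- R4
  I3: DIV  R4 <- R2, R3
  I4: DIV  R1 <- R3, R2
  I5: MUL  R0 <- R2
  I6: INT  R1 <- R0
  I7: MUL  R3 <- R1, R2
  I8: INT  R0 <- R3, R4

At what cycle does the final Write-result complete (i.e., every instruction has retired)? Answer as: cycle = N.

cycle = 41

  I1 | 1 | 2 | 6 | 7
  I2 | 2 | 3 | 5 | 6
  I3 | 3 | 8 | 16 | 17   RAW R2: wait I1 write@7
  I4 | 18 | 19 | 27 | 28   struct: DIV busy until I3 writes@17
  I5 | 19 | 20 | 24 | 25
  I6 | 29 | 30 | 31 | 32   WAW R1: wait I4 write@28
  I7 | 30 | 33 | 37 | 38   RAW R1: wait I6 write@32
  I8 | 33 | 39 | 40 | 41   struct: INT busy until I6 writes@32 · RAW R3: wait I7 write@38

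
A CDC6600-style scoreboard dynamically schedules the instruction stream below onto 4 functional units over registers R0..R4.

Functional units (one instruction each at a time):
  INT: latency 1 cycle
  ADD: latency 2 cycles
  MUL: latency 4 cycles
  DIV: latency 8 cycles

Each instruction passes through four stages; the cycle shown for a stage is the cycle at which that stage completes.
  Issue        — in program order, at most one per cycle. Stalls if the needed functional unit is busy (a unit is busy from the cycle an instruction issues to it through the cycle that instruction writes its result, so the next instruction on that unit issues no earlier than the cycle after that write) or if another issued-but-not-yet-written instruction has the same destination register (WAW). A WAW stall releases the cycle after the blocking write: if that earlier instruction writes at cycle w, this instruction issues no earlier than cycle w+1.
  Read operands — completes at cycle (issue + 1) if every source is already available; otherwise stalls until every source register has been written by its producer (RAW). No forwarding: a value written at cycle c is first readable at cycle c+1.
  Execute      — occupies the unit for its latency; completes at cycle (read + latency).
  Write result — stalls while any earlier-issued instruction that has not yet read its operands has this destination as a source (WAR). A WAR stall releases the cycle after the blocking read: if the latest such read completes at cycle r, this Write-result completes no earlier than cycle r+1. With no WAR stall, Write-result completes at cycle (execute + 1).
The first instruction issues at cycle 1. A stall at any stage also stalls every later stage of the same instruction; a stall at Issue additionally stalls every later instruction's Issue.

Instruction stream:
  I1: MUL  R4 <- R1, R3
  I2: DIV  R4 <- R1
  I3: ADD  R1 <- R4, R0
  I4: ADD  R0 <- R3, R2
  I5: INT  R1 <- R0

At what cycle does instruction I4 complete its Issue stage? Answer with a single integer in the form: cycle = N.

cycle = 23

cycle 1: I1→MUL
cycle 2: I1 RO
cycle 6: I1 EX
cycle 7: I1 WR R4
cycle 8: I2→DIV
cycle 9: I2 RO | I3→ADD
cycle 17: I2 EX
cycle 18: I2 WR R4
cycle 19: I3 RO
cycle 21: I3 EX
cycle 22: I3 WR R1
cycle 23: I4→ADD
cycle 24: I4 RO | I5→INT
cycle 26: I4 EX
cycle 27: I4 WR R0
cycle 28: I5 RO
cycle 29: I5 EX
cycle 30: I5 WR R1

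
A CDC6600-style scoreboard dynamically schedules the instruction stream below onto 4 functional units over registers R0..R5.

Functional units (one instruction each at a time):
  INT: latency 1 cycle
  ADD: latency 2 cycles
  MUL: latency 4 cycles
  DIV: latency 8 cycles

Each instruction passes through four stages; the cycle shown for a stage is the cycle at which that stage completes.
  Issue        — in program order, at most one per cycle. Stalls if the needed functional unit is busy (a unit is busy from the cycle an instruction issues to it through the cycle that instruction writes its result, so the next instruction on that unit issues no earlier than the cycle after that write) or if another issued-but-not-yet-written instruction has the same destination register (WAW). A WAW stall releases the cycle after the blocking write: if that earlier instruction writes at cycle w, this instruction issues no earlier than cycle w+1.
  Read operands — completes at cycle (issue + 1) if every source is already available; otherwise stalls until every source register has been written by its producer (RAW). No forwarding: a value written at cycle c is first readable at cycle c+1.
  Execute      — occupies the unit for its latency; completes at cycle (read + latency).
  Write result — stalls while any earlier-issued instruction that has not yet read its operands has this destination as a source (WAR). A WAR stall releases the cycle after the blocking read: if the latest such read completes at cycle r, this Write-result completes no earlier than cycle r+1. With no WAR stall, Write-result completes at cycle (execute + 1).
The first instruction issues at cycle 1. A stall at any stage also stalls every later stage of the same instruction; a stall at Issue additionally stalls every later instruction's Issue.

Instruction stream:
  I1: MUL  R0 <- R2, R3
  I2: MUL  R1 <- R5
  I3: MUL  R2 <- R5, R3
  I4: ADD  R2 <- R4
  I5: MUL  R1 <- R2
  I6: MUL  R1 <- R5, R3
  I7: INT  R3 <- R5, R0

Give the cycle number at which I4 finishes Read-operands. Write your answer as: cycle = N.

[1] I1→MUL
[2] I1 RO
[6] I1 EX
[7] I1 WR R0
[8] I2→MUL
[9] I2 RO
[13] I2 EX
[14] I2 WR R1
[15] I3→MUL
[16] I3 RO
[20] I3 EX
[21] I3 WR R2
[22] I4→ADD
[23] I4 RO; I5→MUL
[25] I4 EX
[26] I4 WR R2
[27] I5 RO
[31] I5 EX
[32] I5 WR R1
[33] I6→MUL
[34] I6 RO; I7→INT
[35] I7 RO
[36] I7 EX
[37] I7 WR R3
[38] I6 EX
[39] I6 WR R1

cycle = 23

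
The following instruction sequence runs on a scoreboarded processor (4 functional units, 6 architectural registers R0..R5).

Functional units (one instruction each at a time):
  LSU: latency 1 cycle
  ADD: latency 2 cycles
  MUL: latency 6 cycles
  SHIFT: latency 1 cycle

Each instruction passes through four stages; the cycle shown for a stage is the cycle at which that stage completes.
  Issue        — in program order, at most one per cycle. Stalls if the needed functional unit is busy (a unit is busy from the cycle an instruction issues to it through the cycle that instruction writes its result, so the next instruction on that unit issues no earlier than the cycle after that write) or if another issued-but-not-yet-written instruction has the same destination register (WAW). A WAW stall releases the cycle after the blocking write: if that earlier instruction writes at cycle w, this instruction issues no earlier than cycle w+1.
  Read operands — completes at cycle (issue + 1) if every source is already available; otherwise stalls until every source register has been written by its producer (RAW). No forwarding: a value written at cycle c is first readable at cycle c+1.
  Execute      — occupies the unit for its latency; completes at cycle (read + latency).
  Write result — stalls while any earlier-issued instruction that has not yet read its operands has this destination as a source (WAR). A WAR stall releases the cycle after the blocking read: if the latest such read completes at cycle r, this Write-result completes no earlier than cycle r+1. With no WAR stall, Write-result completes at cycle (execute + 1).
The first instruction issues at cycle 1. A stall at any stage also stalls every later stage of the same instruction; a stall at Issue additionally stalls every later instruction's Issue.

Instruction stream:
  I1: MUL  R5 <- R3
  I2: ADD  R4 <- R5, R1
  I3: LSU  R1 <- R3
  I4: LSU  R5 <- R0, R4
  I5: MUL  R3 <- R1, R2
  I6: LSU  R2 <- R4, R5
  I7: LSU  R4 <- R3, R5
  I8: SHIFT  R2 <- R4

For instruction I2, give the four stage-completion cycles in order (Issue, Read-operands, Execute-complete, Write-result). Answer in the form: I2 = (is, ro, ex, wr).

I1: IS=1 RO=2 EX=8 WR=9
I2: IS=2 RO=10 EX=12 WR=13  [RAW R5: wait I1 write@9]
I3: IS=3 RO=4 EX=5 WR=11  [WAR R1: wait I2 read@10]
I4: IS=12 RO=14 EX=15 WR=16  [struct: LSU busy until I3 writes@11; RAW R4: wait I2 write@13]
I5: IS=13 RO=14 EX=20 WR=21
I6: IS=17 RO=18 EX=19 WR=20  [struct: LSU busy until I4 writes@16]
I7: IS=21 RO=22 EX=23 WR=24  [struct: LSU busy until I6 writes@20]
I8: IS=22 RO=25 EX=26 WR=27  [RAW R4: wait I7 write@24]

I2 = (2, 10, 12, 13)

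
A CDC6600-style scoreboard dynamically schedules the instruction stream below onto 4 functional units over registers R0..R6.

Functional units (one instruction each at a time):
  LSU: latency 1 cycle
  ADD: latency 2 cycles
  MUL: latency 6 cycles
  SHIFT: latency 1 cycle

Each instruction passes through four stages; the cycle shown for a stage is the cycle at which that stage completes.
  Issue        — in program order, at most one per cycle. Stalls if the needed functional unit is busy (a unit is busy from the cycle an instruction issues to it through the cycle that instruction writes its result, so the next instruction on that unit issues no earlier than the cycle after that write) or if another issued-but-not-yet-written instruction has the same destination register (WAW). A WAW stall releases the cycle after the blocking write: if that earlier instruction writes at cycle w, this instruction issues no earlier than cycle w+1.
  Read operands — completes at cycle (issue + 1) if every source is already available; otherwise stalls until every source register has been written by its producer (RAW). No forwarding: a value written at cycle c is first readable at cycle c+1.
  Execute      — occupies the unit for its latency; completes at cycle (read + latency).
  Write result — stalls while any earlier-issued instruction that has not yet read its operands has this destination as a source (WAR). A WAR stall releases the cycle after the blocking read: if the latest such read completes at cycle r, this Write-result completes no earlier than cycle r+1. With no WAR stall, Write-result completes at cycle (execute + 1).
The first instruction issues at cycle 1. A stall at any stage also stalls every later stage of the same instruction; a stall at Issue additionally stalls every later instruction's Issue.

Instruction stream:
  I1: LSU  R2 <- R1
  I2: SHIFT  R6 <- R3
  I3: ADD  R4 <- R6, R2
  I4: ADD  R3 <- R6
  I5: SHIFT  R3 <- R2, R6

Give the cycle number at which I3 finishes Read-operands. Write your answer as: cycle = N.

cycle = 6

c1: issue I1 (LSU)
c2: I1 read-ops; issue I2 (SHIFT)
c3: I1 finished on LSU; I2 read-ops; issue I3 (ADD)
c4: I1→R2; I2 finished on SHIFT
c5: I2→R6
c6: I3 read-ops
c8: I3 finished on ADD
c9: I3→R4
c10: issue I4 (ADD)
c11: I4 read-ops
c13: I4 finished on ADD
c14: I4→R3
c15: issue I5 (SHIFT)
c16: I5 read-ops
c17: I5 finished on SHIFT
c18: I5→R3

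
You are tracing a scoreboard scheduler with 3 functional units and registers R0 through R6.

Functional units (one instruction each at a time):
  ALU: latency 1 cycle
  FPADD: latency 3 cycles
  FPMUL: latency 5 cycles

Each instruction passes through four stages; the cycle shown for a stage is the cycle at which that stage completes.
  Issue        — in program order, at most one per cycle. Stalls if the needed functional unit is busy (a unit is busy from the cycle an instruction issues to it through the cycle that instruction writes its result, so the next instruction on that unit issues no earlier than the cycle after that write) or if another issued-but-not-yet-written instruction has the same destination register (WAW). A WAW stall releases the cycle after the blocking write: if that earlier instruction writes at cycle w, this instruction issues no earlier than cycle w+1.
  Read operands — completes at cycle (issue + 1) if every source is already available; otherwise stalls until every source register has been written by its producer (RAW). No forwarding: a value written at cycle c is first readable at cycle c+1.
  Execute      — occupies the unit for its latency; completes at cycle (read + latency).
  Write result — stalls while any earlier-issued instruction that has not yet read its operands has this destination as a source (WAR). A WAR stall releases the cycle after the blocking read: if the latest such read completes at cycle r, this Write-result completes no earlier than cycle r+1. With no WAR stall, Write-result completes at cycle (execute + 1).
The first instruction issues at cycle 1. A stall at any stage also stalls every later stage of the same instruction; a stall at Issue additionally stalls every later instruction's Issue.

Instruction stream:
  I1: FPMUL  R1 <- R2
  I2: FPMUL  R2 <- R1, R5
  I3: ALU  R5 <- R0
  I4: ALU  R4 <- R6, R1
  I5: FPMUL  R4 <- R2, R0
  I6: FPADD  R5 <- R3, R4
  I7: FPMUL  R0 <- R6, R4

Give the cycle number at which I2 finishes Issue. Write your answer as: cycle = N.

cycle = 9

t=1  I1 issues→FPMUL
t=2  I1 reads
t=7  I1 exec-done
t=8  I1 writes R1
t=9  I2 issues→FPMUL
t=10  I2 reads, I3 issues→ALU
t=11  I3 reads
t=12  I3 exec-done
t=13  I3 writes R5
t=14  I4 issues→ALU
t=15  I2 exec-done, I4 reads
t=16  I2 writes R2, I4 exec-done
t=17  I4 writes R4
t=18  I5 issues→FPMUL
t=19  I5 reads, I6 issues→FPADD
t=24  I5 exec-done
t=25  I5 writes R4
t=26  I6 reads, I7 issues→FPMUL
t=27  I7 reads
t=29  I6 exec-done
t=30  I6 writes R5
t=32  I7 exec-done
t=33  I7 writes R0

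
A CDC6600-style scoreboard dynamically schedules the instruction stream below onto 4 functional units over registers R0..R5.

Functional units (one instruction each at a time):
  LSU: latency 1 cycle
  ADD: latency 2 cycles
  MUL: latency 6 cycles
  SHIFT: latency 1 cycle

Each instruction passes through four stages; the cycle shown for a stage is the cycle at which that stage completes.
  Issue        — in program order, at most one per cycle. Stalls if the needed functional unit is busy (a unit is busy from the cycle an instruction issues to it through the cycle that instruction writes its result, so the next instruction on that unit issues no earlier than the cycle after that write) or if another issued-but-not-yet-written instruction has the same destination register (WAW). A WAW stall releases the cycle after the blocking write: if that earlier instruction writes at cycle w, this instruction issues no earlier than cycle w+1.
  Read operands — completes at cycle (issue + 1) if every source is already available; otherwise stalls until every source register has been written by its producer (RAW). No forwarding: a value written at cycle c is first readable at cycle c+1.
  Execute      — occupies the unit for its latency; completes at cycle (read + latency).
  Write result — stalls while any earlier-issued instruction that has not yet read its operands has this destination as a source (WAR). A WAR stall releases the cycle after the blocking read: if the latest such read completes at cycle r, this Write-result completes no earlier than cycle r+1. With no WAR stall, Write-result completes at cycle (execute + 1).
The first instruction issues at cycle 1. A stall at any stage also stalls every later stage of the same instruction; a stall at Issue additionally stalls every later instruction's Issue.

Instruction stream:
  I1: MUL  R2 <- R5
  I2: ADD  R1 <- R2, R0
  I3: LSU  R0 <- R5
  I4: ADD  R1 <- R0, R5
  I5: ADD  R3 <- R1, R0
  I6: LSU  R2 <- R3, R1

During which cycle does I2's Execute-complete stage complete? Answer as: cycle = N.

cycle = 12

t=1  issue I1 (MUL)
t=2  I1 read-ops; issue I2 (ADD)
t=3  issue I3 (LSU)
t=4  I3 read-ops
t=5  I3 finished on LSU
t=8  I1 finished on MUL
t=9  I1→R2
t=10  I2 read-ops
t=11  I3→R0
t=12  I2 finished on ADD
t=13  I2→R1
t=14  issue I4 (ADD)
t=15  I4 read-ops
t=17  I4 finished on ADD
t=18  I4→R1
t=19  issue I5 (ADD)
t=20  I5 read-ops; issue I6 (LSU)
t=22  I5 finished on ADD
t=23  I5→R3
t=24  I6 read-ops
t=25  I6 finished on LSU
t=26  I6→R2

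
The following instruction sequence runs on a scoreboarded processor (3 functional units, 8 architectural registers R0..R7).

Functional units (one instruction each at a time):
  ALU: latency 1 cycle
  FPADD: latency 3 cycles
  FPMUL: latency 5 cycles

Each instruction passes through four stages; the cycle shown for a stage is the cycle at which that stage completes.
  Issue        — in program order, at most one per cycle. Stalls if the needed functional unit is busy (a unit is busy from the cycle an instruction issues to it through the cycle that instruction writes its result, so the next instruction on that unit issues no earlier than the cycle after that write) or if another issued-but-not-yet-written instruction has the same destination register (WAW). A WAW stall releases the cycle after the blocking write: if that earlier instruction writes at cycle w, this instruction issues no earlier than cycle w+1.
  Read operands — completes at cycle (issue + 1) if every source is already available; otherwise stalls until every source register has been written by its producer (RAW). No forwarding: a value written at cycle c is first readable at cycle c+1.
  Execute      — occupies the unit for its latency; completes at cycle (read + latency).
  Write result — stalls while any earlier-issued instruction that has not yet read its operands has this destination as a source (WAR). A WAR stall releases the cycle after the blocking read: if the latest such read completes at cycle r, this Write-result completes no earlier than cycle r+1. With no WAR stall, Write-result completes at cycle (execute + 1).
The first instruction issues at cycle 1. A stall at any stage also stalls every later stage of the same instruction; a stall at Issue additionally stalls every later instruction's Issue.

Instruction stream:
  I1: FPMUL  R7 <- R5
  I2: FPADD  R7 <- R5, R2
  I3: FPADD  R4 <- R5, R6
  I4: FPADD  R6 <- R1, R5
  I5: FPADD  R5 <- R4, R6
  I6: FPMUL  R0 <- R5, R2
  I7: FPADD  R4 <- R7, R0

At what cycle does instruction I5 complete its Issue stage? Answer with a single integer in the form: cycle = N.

I1  is:1  ro:2  ex:7  wr:8
I2  is:9  ro:10  ex:13  wr:14  — WAW R7: wait I1 write@8
I3  is:15  ro:16  ex:19  wr:20  — struct: FPADD busy until I2 writes@14
I4  is:21  ro:22  ex:25  wr:26  — struct: FPADD busy until I3 writes@20
I5  is:27  ro:28  ex:31  wr:32  — struct: FPADD busy until I4 writes@26
I6  is:28  ro:33  ex:38  wr:39  — RAW R5: wait I5 write@32
I7  is:33  ro:40  ex:43  wr:44  — struct: FPADD busy until I5 writes@32, RAW R0: wait I6 write@39

cycle = 27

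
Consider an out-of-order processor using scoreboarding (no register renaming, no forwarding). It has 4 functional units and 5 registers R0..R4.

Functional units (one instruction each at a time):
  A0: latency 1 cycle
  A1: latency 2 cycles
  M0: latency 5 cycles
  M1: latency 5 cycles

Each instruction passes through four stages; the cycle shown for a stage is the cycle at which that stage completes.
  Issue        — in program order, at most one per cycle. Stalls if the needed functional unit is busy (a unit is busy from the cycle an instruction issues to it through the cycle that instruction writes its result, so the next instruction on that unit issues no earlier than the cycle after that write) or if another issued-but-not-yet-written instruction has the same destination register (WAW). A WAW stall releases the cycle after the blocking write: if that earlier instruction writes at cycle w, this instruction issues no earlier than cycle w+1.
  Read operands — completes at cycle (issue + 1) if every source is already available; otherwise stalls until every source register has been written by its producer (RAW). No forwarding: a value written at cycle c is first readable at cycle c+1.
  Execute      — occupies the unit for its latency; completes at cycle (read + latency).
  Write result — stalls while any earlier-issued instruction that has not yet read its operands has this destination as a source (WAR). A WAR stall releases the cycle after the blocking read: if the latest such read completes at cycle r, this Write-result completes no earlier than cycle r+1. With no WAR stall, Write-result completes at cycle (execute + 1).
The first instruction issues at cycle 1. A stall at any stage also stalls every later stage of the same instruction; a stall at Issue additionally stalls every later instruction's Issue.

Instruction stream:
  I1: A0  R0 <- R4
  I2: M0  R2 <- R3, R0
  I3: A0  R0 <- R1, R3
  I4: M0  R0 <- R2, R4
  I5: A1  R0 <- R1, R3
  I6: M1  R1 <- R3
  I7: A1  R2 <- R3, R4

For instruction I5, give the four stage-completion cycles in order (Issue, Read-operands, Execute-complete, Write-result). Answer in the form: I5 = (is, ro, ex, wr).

cycle 1: I1 dispatched to A0
cycle 2: I1 operands ready; I2 dispatched to M0
cycle 3: I1 complete
cycle 4: R0←I1
cycle 5: I2 operands ready; I3 dispatched to A0
cycle 6: I3 operands ready
cycle 7: I3 complete
cycle 8: R0←I3
cycle 10: I2 complete
cycle 11: R2←I2
cycle 12: I4 dispatched to M0
cycle 13: I4 operands ready
cycle 18: I4 complete
cycle 19: R0←I4
cycle 20: I5 dispatched to A1
cycle 21: I5 operands ready; I6 dispatched to M1
cycle 22: I6 operands ready
cycle 23: I5 complete
cycle 24: R0←I5
cycle 25: I7 dispatched to A1
cycle 26: I7 operands ready
cycle 27: I6 complete
cycle 28: R1←I6; I7 complete
cycle 29: R2←I7

I5 = (20, 21, 23, 24)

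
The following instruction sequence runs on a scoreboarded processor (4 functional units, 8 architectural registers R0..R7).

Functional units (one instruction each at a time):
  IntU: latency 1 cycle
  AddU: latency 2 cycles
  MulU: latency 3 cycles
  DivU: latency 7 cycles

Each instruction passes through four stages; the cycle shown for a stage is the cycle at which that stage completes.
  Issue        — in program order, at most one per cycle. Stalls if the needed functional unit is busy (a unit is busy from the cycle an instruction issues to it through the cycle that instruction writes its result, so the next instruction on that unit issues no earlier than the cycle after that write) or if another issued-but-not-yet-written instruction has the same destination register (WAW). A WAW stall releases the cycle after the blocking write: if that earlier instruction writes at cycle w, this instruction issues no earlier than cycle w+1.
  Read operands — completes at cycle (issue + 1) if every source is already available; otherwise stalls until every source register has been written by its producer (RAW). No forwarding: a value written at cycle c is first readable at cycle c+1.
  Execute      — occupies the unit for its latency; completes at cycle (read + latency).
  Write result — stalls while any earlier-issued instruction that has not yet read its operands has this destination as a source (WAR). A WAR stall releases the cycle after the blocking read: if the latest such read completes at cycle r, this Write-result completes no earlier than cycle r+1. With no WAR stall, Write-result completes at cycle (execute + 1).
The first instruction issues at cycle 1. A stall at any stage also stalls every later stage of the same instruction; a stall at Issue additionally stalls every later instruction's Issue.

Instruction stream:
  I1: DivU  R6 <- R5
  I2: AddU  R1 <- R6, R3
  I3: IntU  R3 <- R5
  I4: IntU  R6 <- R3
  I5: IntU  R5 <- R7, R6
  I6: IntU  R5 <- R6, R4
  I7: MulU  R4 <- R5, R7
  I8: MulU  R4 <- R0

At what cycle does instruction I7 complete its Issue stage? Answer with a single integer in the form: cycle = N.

c1: I1→DivU
c2: I1 RO · I2→AddU
c3: I3→IntU
c4: I3 RO
c5: I3 EX
c9: I1 EX
c10: I1 WR R6
c11: I2 RO
c12: I3 WR R3
c13: I2 EX · I4→IntU
c14: I2 WR R1 · I4 RO
c15: I4 EX
c16: I4 WR R6
c17: I5→IntU
c18: I5 RO
c19: I5 EX
c20: I5 WR R5
c21: I6→IntU
c22: I6 RO · I7→MulU
c23: I6 EX
c24: I6 WR R5
c25: I7 RO
c28: I7 EX
c29: I7 WR R4
c30: I8→MulU
c31: I8 RO
c34: I8 EX
c35: I8 WR R4

cycle = 22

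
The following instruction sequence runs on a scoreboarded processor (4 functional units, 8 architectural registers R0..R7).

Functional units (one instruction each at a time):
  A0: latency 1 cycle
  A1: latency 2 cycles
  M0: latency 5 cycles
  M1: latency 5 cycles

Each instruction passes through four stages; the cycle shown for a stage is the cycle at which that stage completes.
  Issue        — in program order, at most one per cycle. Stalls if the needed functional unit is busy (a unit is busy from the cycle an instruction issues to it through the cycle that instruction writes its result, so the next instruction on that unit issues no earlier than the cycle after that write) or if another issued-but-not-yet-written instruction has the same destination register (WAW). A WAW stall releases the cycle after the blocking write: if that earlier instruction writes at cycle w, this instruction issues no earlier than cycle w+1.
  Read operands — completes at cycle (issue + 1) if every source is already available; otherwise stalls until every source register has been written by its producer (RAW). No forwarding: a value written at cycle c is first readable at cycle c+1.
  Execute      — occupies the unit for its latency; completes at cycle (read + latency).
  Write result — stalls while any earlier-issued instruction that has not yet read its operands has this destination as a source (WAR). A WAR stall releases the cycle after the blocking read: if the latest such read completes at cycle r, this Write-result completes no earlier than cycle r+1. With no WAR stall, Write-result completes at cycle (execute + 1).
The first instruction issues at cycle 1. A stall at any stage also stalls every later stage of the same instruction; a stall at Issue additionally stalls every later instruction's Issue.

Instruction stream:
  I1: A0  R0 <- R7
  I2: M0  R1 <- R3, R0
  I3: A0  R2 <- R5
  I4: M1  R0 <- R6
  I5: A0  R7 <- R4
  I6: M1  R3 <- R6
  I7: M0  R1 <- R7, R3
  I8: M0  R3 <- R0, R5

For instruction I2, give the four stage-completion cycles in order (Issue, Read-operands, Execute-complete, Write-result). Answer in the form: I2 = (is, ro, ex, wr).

I1: IS=1 RO=2 EX=3 WR=4
I2: IS=2 RO=5 EX=10 WR=11  [RAW R0: wait I1 write@4]
I3: IS=5 RO=6 EX=7 WR=8  [struct: A0 busy until I1 writes@4]
I4: IS=6 RO=7 EX=12 WR=13
I5: IS=9 RO=10 EX=11 WR=12  [struct: A0 busy until I3 writes@8]
I6: IS=14 RO=15 EX=20 WR=21  [struct: M1 busy until I4 writes@13]
I7: IS=15 RO=22 EX=27 WR=28  [RAW R3: wait I6 write@21]
I8: IS=29 RO=30 EX=35 WR=36  [struct: M0 busy until I7 writes@28]

I2 = (2, 5, 10, 11)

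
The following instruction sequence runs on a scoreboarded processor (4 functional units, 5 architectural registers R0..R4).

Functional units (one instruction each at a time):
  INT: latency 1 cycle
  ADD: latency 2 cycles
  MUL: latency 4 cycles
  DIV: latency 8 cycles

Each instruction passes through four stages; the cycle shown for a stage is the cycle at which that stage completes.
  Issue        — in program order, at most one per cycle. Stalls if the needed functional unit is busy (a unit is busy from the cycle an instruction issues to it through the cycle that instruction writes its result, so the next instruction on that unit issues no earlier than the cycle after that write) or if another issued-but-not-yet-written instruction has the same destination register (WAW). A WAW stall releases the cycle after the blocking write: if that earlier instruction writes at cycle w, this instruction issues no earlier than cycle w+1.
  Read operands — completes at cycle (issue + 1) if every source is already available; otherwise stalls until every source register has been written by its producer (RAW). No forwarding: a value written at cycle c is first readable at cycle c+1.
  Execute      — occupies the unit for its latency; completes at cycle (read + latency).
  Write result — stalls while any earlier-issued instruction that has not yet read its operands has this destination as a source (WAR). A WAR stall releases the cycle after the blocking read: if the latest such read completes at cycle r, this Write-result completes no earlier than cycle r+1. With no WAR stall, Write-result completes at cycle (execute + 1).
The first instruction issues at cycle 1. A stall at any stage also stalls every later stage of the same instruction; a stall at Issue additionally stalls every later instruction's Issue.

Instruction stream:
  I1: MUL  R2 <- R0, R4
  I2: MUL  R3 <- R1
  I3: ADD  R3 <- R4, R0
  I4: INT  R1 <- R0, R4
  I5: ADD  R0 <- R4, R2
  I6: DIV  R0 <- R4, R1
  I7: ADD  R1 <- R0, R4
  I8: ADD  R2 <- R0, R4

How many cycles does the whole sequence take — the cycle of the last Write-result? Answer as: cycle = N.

cycle = 44

1) issue 1, read 2, done 6, write 7
2) issue 8, read 9, done 13, write 14  <struct: MUL busy until I1 writes@7>
3) issue 15, read 16, done 18, write 19  <WAW R3: wait I2 write@14>
4) issue 16, read 17, done 18, write 19
5) issue 20, read 21, done 23, write 24  <struct: ADD busy until I3 writes@19>
6) issue 25, read 26, done 34, write 35  <WAW R0: wait I5 write@24>
7) issue 26, read 36, done 38, write 39  <RAW R0: wait I6 write@35>
8) issue 40, read 41, done 43, write 44  <struct: ADD busy until I7 writes@39>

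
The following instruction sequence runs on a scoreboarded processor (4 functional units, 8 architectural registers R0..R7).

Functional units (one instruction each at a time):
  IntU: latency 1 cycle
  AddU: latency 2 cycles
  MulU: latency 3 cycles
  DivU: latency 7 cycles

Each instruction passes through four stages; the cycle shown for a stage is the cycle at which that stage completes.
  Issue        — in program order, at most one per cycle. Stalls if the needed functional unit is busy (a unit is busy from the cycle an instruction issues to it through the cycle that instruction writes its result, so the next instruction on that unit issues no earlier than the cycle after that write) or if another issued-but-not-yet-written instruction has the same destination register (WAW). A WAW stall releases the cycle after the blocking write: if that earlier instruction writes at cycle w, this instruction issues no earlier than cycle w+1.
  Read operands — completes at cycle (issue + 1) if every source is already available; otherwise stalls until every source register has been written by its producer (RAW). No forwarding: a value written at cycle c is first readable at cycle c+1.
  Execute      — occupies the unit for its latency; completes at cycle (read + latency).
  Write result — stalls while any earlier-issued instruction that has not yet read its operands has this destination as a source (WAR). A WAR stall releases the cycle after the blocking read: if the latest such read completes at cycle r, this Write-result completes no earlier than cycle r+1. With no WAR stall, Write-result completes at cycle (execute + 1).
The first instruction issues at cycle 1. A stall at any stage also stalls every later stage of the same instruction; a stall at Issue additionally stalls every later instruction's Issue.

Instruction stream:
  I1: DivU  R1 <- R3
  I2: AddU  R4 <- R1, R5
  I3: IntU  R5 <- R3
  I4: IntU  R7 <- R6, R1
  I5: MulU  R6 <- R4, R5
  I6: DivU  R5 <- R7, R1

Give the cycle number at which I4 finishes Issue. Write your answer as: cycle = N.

cycle 1: I1 dispatched to DivU
cycle 2: I1 operands ready | I2 dispatched to AddU
cycle 3: I3 dispatched to IntU
cycle 4: I3 operands ready
cycle 5: I3 complete
cycle 9: I1 complete
cycle 10: R1←I1
cycle 11: I2 operands ready
cycle 12: R5←I3
cycle 13: I2 complete | I4 dispatched to IntU
cycle 14: R4←I2 | I4 operands ready | I5 dispatched to MulU
cycle 15: I4 complete | I5 operands ready | I6 dispatched to DivU
cycle 16: R7←I4
cycle 17: I6 operands ready
cycle 18: I5 complete
cycle 19: R6←I5
cycle 24: I6 complete
cycle 25: R5←I6

cycle = 13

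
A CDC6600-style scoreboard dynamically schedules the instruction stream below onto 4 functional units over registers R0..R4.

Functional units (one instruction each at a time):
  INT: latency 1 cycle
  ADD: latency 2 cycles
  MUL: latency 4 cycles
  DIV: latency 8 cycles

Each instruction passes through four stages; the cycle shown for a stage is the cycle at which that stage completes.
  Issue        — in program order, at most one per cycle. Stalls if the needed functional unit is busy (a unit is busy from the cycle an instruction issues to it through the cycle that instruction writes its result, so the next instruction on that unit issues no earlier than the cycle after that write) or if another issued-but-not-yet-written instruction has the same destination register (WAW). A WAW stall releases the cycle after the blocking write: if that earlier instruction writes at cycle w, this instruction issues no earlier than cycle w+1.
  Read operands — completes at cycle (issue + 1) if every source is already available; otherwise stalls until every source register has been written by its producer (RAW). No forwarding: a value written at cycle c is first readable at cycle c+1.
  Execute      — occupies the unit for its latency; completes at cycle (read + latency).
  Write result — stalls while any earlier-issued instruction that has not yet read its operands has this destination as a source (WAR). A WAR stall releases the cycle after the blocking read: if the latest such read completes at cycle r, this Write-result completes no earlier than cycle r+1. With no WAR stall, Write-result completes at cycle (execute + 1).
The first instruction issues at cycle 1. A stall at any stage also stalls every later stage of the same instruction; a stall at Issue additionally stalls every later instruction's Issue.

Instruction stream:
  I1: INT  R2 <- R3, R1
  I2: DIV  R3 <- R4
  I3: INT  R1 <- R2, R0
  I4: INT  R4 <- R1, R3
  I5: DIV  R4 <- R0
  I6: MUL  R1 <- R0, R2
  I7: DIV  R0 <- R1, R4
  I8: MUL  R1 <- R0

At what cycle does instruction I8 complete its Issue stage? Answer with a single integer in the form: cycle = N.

cycle = 28

c1: issue I1 (INT)
c2: I1 read-ops; issue I2 (DIV)
c3: I1 finished on INT; I2 read-ops
c4: I1→R2
c5: issue I3 (INT)
c6: I3 read-ops
c7: I3 finished on INT
c8: I3→R1
c9: issue I4 (INT)
c11: I2 finished on DIV
c12: I2→R3
c13: I4 read-ops
c14: I4 finished on INT
c15: I4→R4
c16: issue I5 (DIV)
c17: I5 read-ops; issue I6 (MUL)
c18: I6 read-ops
c22: I6 finished on MUL
c23: I6→R1
c25: I5 finished on DIV
c26: I5→R4
c27: issue I7 (DIV)
c28: I7 read-ops; issue I8 (MUL)
c36: I7 finished on DIV
c37: I7→R0
c38: I8 read-ops
c42: I8 finished on MUL
c43: I8→R1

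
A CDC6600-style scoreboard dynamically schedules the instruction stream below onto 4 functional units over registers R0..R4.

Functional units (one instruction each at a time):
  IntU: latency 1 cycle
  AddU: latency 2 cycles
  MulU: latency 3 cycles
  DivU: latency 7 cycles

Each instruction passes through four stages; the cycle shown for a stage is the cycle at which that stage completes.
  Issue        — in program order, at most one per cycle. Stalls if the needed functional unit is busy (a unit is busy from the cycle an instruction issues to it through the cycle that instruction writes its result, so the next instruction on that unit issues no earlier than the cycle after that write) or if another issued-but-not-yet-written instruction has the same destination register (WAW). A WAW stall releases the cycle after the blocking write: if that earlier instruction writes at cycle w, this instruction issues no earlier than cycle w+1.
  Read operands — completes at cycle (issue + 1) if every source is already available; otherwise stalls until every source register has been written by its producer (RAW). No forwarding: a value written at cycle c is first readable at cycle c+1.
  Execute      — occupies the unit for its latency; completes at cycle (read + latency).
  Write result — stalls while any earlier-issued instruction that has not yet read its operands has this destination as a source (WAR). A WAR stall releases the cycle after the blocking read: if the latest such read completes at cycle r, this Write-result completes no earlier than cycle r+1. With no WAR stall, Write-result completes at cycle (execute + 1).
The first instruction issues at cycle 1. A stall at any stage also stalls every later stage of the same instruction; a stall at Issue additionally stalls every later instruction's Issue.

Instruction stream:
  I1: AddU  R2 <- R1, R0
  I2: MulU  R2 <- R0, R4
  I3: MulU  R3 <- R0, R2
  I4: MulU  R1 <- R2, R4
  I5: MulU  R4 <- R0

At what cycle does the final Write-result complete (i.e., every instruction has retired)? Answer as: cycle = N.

cycle = 29

c1: I1 issues→AddU
c2: I1 reads
c4: I1 exec-done
c5: I1 writes R2
c6: I2 issues→MulU
c7: I2 reads
c10: I2 exec-done
c11: I2 writes R2
c12: I3 issues→MulU
c13: I3 reads
c16: I3 exec-done
c17: I3 writes R3
c18: I4 issues→MulU
c19: I4 reads
c22: I4 exec-done
c23: I4 writes R1
c24: I5 issues→MulU
c25: I5 reads
c28: I5 exec-done
c29: I5 writes R4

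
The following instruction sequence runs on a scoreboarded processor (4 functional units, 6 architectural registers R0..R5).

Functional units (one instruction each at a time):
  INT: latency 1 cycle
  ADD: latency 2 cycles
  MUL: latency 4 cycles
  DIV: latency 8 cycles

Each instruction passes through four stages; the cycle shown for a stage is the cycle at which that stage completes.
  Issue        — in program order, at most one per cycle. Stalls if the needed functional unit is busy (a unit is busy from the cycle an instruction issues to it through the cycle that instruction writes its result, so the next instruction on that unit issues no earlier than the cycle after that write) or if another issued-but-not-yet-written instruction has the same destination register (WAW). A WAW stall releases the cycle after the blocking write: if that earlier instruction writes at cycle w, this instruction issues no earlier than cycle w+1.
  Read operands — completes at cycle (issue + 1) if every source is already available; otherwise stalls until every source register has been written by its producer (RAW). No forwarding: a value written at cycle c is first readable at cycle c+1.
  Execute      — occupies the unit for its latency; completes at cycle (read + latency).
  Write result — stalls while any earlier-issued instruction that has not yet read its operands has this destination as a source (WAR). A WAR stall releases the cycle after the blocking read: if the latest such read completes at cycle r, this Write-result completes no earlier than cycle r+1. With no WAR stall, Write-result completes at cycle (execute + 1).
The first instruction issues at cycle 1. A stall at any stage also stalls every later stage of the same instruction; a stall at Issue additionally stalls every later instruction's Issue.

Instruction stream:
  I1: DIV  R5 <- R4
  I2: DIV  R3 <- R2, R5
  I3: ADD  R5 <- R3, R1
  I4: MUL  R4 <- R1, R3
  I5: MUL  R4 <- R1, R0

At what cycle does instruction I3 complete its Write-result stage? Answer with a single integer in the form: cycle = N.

cycle = 26

c1: I1→DIV
c2: I1 RO
c10: I1 EX
c11: I1 WR R5
c12: I2→DIV
c13: I2 RO; I3→ADD
c14: I4→MUL
c21: I2 EX
c22: I2 WR R3
c23: I3 RO; I4 RO
c25: I3 EX
c26: I3 WR R5
c27: I4 EX
c28: I4 WR R4
c29: I5→MUL
c30: I5 RO
c34: I5 EX
c35: I5 WR R4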